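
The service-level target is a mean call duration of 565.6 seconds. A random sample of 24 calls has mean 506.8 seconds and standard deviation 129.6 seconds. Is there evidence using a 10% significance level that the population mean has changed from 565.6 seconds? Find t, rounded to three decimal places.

-2.223

H0: μ = 565.6; H1: μ ≠ 565.6 (one-sample t-test, two-sided).
t = (x̄ − μ₀)/(s/√n) = (506.8 − 565.6)/(129.6/√24) = -2.223
df = n − 1 = 23
Two-sided p-value ≈ 0.0363
Since p ≈ 0.0363 < α = 0.1, reject H0; the data support H1.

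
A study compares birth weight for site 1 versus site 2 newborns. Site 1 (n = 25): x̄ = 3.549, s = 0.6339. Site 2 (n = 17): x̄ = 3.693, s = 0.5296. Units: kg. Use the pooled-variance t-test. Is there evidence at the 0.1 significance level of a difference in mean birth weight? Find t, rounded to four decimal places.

-0.7707

Let group 1 = site 1, group 2 = site 2. H0: μ_1 = μ_2; H1: μ_1 ≠ μ_2 (two-sample pooled-variance t-test, two-sided).
s_p² = [(25−1)·0.6339² + (17−1)·0.5296²]/(25+17−2) = 0.353288
t = (3.549 − 3.693)/√[0.353288·(1/25 + 1/17)] = -0.7707
df = n₁ + n₂ − 2 = 40
Two-sided p-value ≈ 0.4454
Since p ≈ 0.4454 > α = 0.1, fail to reject H0; the data do not provide sufficient evidence against H0.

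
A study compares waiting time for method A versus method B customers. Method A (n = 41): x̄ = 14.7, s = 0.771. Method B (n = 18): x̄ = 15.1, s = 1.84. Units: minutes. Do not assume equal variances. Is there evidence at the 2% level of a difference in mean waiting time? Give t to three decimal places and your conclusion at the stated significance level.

t = -0.889; fail to reject H0

Let group 1 = method A, group 2 = method B. H0: μ_1 = μ_2; H1: μ_1 ≠ μ_2 (Welch's two-sample t-test, two-sided).
t = (x̄_1 − x̄_2)/√(s_1²/n_1 + s_2²/n_2) = (14.7 − 15.1)/√(0.771²/41 + 1.84²/18) = -0.889
Welch–Satterthwaite df ≈ 19.67
Two-sided p-value ≈ 0.385
Since p ≈ 0.385 > α = 0.02, fail to reject H0; the evidence is not statistically significant.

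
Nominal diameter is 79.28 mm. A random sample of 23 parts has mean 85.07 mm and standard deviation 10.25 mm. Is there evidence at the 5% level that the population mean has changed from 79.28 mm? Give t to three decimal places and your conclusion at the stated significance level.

H0: μ = 79.28; H1: μ ≠ 79.28 (one-sample t-test, two-sided).
t = (x̄ − μ₀)/(s/√n) = (85.07 − 79.28)/(10.25/√23) = 2.709
df = n − 1 = 22
Two-sided p-value ≈ 0.013
Since p ≈ 0.013 < α = 0.05, reject H0; the evidence is statistically significant.

t = 2.709; reject H0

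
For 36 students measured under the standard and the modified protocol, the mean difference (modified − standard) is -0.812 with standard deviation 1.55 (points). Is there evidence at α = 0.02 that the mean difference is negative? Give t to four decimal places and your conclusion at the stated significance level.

t = -3.1432; reject H0

H0: μ_d = 0; H1: μ_d < 0 (paired t-test on the differences, left-tailed).
t = d̄/(s_d/√n) = -0.812/(1.55/√36) = -3.1432
df = n − 1 = 35
p-value = P(T ≤ -3.1432) ≈ 0.0017
Since p ≈ 0.0017 < α = 0.02, reject H0; the data support H1.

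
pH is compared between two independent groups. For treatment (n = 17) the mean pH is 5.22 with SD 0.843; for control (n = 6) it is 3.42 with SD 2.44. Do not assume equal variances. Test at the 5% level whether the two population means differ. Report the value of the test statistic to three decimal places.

Let group 1 = treatment, group 2 = control. H0: μ_1 = μ_2; H1: μ_1 ≠ μ_2 (Welch's two-sample t-test, two-sided).
t = (x̄_1 − x̄_2)/√(s_1²/n_1 + s_2²/n_2) = (5.22 − 3.42)/√(0.843²/17 + 2.44²/6) = 1.770
Welch–Satterthwaite df ≈ 5.43
Two-sided p-value ≈ 0.132
Since p ≈ 0.132 > α = 0.05, fail to reject H0; the evidence is not statistically significant.

1.770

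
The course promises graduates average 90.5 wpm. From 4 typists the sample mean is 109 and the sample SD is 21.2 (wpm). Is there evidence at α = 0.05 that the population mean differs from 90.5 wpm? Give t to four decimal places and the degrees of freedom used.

t = 1.7453, df = 3

H0: μ = 90.5; H1: μ ≠ 90.5 (one-sample t-test, two-sided).
t = (x̄ − μ₀)/(s/√n) = (109 − 90.5)/(21.2/√4) = 1.7453
df = n − 1 = 3
Two-sided p-value ≈ 0.1793
Since p ≈ 0.1793 > α = 0.05, fail to reject H0; the evidence is not statistically significant.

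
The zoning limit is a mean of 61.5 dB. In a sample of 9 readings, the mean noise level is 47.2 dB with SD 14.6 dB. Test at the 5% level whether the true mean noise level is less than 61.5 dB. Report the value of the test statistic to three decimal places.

-2.938

H0: μ = 61.5; H1: μ < 61.5 (one-sample t-test, left-tailed).
t = (x̄ − μ₀)/(s/√n) = (47.2 − 61.5)/(14.6/√9) = -2.938
df = n − 1 = 8
p-value = P(T ≤ -2.938) ≈ 0.0094
Since p ≈ 0.0094 < α = 0.05, reject H0; the evidence is statistically significant.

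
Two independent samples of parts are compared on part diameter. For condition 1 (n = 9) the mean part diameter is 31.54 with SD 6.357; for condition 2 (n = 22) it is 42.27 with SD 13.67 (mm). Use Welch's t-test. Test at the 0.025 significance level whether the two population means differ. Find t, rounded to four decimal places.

Let group 1 = condition 1, group 2 = condition 2. H0: μ_1 = μ_2; H1: μ_1 ≠ μ_2 (Welch's two-sample t-test, two-sided).
t = (x̄_1 − x̄_2)/√(s_1²/n_1 + s_2²/n_2) = (31.54 − 42.27)/√(6.357²/9 + 13.67²/22) = -2.9778
Welch–Satterthwaite df ≈ 28.31
Two-sided p-value ≈ 0.006
Since p ≈ 0.006 < α = 0.025, reject H0; the evidence is statistically significant.

-2.9778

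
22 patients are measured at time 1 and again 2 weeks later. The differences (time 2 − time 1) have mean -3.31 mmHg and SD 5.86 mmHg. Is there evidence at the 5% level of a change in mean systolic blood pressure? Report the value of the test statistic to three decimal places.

-2.649

H0: μ_d = 0; H1: μ_d ≠ 0 (paired t-test on the differences, two-sided).
t = d̄/(s_d/√n) = -3.31/(5.86/√22) = -2.649
df = n − 1 = 21
Two-sided p-value ≈ 0.0150
Since p ≈ 0.0150 < α = 0.05, reject H0; the data support H1.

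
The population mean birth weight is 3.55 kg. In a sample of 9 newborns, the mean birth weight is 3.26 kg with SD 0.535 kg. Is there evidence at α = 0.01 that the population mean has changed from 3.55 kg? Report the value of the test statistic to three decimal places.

-1.626

H0: μ = 3.55; H1: μ ≠ 3.55 (one-sample t-test, two-sided).
t = (x̄ − μ₀)/(s/√n) = (3.26 − 3.55)/(0.535/√9) = -1.626
df = n − 1 = 8
Two-sided p-value ≈ 0.143
Since p ≈ 0.143 > α = 0.01, fail to reject H0; the data do not provide sufficient evidence against H0.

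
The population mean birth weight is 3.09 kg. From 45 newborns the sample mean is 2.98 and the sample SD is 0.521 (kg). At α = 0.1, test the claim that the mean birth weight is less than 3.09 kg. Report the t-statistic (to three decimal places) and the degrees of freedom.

H0: μ = 3.09; H1: μ < 3.09 (one-sample t-test, left-tailed).
t = (x̄ − μ₀)/(s/√n) = (2.98 − 3.09)/(0.521/√45) = -1.416
df = n − 1 = 44
p-value = P(T ≤ -1.416) ≈ 0.0819
Since p ≈ 0.0819 < α = 0.1, reject H0; the data support H1.

t = -1.416, df = 44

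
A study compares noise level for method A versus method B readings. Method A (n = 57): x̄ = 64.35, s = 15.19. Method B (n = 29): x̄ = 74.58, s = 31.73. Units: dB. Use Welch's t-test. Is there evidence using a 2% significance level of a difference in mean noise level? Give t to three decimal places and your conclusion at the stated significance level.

t = -1.643; fail to reject H0

Let group 1 = method A, group 2 = method B. H0: μ_1 = μ_2; H1: μ_1 ≠ μ_2 (Welch's two-sample t-test, two-sided).
t = (x̄_1 − x̄_2)/√(s_1²/n_1 + s_2²/n_2) = (64.35 − 74.58)/√(15.19²/57 + 31.73²/29) = -1.643
Welch–Satterthwaite df ≈ 34.67
Two-sided p-value ≈ 0.1094
Since p ≈ 0.1094 > α = 0.02, fail to reject H0; the data do not provide sufficient evidence against H0.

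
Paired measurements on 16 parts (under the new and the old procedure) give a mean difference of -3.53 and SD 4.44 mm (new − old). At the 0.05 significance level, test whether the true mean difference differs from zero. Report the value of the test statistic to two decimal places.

-3.18

H0: μ_d = 0; H1: μ_d ≠ 0 (paired t-test on the differences, two-sided).
t = d̄/(s_d/√n) = -3.53/(4.44/√16) = -3.18
df = n − 1 = 15
Two-sided p-value ≈ 0.0062
Since p ≈ 0.0062 < α = 0.05, reject H0; the evidence is statistically significant.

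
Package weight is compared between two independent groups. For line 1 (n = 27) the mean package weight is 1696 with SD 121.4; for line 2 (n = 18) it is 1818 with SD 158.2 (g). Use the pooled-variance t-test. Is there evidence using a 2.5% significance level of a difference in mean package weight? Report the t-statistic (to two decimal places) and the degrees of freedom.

Let group 1 = line 1, group 2 = line 2. H0: μ_1 = μ_2; H1: μ_1 ≠ μ_2 (two-sample pooled-variance t-test, two-sided).
s_p² = [(27−1)·121.4² + (18−1)·158.2²]/(27+18−2) = 18805.8
t = (1696 − 1818)/√[18805.8·(1/27 + 1/18)] = -2.92
df = n₁ + n₂ − 2 = 43
Two-sided p-value ≈ 0.0055
Since p ≈ 0.0055 < α = 0.025, reject H0; the evidence is statistically significant.

t = -2.92, df = 43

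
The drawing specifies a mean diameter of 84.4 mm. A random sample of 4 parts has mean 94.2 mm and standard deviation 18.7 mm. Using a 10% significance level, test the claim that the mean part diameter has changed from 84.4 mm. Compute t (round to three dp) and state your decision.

H0: μ = 84.4; H1: μ ≠ 84.4 (one-sample t-test, two-sided).
t = (x̄ − μ₀)/(s/√n) = (94.2 − 84.4)/(18.7/√4) = 1.048
df = n − 1 = 3
Two-sided p-value ≈ 0.3716
Since p ≈ 0.3716 > α = 0.1, fail to reject H0; the evidence is not statistically significant.

t = 1.048; fail to reject H0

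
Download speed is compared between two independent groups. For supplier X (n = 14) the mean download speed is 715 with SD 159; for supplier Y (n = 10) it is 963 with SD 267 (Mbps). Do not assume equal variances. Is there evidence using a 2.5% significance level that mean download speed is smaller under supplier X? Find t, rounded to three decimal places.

-2.624

Let group 1 = supplier X, group 2 = supplier Y. H0: μ_1 = μ_2; H1: μ_1 < μ_2 (Welch's two-sample t-test, left-tailed).
t = (x̄_1 − x̄_2)/√(s_1²/n_1 + s_2²/n_2) = (715 − 963)/√(159²/14 + 267²/10) = -2.624
Welch–Satterthwaite df ≈ 13.54
p-value = P(T ≤ -2.624) ≈ 0.010
Since p ≈ 0.010 < α = 0.025, reject H0; the evidence is statistically significant.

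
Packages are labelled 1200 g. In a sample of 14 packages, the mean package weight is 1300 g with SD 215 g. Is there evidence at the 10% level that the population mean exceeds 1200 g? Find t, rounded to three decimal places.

H0: μ = 1200; H1: μ > 1200 (one-sample t-test, right-tailed).
t = (x̄ − μ₀)/(s/√n) = (1300 − 1200)/(215/√14) = 1.740
df = n − 1 = 13
p-value = P(T ≥ 1.740) ≈ 0.053
Since p ≈ 0.053 < α = 0.1, reject H0; the data support H1.

1.740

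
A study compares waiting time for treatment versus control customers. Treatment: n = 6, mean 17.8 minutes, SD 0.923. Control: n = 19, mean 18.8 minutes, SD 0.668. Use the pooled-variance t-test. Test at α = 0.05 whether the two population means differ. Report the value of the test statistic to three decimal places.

Let group 1 = treatment, group 2 = control. H0: μ_1 = μ_2; H1: μ_1 ≠ μ_2 (two-sample pooled-variance t-test, two-sided).
s_p² = [(6−1)·0.923² + (19−1)·0.668²]/(6+19−2) = 0.534421
t = (17.8 − 18.8)/√[0.534421·(1/6 + 1/19)] = -2.921
df = n₁ + n₂ − 2 = 23
Two-sided p-value ≈ 0.008
Since p ≈ 0.008 < α = 0.05, reject H0; the data support H1.

-2.921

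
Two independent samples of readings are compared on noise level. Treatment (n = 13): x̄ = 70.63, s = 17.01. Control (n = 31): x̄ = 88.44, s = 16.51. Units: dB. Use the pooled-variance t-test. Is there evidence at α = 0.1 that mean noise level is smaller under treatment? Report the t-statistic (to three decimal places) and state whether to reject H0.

t = -3.236; reject H0

Let group 1 = treatment, group 2 = control. H0: μ_1 = μ_2; H1: μ_1 < μ_2 (two-sample pooled-variance t-test, left-tailed).
s_p² = [(13−1)·17.01² + (31−1)·16.51²]/(13+31−2) = 277.369
t = (70.63 − 88.44)/√[277.369·(1/13 + 1/31)] = -3.236
df = n₁ + n₂ − 2 = 42
p-value = P(T ≤ -3.236) ≈ 0.001
Since p ≈ 0.001 < α = 0.1, reject H0; the evidence is statistically significant.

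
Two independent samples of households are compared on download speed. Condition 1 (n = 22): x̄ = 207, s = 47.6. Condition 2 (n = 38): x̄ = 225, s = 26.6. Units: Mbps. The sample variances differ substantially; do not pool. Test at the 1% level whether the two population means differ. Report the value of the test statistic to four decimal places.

Let group 1 = condition 1, group 2 = condition 2. H0: μ_1 = μ_2; H1: μ_1 ≠ μ_2 (Welch's two-sample t-test, two-sided).
t = (x̄_1 − x̄_2)/√(s_1²/n_1 + s_2²/n_2) = (207 − 225)/√(47.6²/22 + 26.6²/38) = -1.6323
Welch–Satterthwaite df ≈ 28.75
Two-sided p-value ≈ 0.1135
Since p ≈ 0.1135 > α = 0.01, fail to reject H0; the data do not provide sufficient evidence against H0.

-1.6323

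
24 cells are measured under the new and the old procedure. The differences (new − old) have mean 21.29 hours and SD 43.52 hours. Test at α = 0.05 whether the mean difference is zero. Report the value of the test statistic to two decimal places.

2.40

H0: μ_d = 0; H1: μ_d ≠ 0 (paired t-test on the differences, two-sided).
t = d̄/(s_d/√n) = 21.29/(43.52/√24) = 2.40
df = n − 1 = 23
Two-sided p-value ≈ 0.025
Since p ≈ 0.025 < α = 0.05, reject H0; the evidence is statistically significant.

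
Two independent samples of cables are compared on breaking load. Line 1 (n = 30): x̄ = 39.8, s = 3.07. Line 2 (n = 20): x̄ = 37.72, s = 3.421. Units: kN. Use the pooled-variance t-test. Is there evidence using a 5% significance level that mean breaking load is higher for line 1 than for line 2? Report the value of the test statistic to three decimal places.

2.242

Let group 1 = line 1, group 2 = line 2. H0: μ_1 = μ_2; H1: μ_1 > μ_2 (two-sample pooled-variance t-test, right-tailed).
s_p² = [(30−1)·3.07² + (20−1)·3.421²]/(30+20−2) = 10.3267
t = (39.8 − 37.72)/√[10.3267·(1/30 + 1/20)] = 2.242
df = n₁ + n₂ − 2 = 48
p-value = P(T ≥ 2.242) ≈ 0.015
Since p ≈ 0.015 < α = 0.05, reject H0; the evidence is statistically significant.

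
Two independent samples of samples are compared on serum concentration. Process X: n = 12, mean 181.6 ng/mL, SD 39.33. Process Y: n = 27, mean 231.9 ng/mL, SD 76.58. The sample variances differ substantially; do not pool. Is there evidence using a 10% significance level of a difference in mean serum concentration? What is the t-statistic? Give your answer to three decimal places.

Let group 1 = process X, group 2 = process Y. H0: μ_1 = μ_2; H1: μ_1 ≠ μ_2 (Welch's two-sample t-test, two-sided).
t = (x̄_1 − x̄_2)/√(s_1²/n_1 + s_2²/n_2) = (181.6 − 231.9)/√(39.33²/12 + 76.58²/27) = -2.704
Welch–Satterthwaite df ≈ 36.03
Two-sided p-value ≈ 0.010
Since p ≈ 0.010 < α = 0.1, reject H0; the evidence is statistically significant.

-2.704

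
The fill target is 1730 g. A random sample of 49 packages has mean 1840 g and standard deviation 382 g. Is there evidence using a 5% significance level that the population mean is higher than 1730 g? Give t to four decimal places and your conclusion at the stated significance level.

H0: μ = 1730; H1: μ > 1730 (one-sample t-test, right-tailed).
t = (x̄ − μ₀)/(s/√n) = (1840 − 1730)/(382/√49) = 2.0157
df = n − 1 = 48
p-value = P(T ≥ 2.0157) ≈ 0.025
Since p ≈ 0.025 < α = 0.05, reject H0; the evidence is statistically significant.

t = 2.0157; reject H0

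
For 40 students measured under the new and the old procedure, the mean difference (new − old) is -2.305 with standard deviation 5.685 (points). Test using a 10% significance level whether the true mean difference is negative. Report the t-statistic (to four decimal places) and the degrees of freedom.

t = -2.5643, df = 39

H0: μ_d = 0; H1: μ_d < 0 (paired t-test on the differences, left-tailed).
t = d̄/(s_d/√n) = -2.305/(5.685/√40) = -2.5643
df = n − 1 = 39
p-value = P(T ≤ -2.5643) ≈ 0.0072
Since p ≈ 0.0072 < α = 0.1, reject H0; the data support H1.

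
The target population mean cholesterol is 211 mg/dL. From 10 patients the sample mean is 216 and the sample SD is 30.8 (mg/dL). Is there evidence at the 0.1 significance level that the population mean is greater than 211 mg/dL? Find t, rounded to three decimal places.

H0: μ = 211; H1: μ > 211 (one-sample t-test, right-tailed).
t = (x̄ − μ₀)/(s/√n) = (216 − 211)/(30.8/√10) = 0.513
df = n − 1 = 9
p-value = P(T ≥ 0.513) ≈ 0.310
Since p ≈ 0.310 > α = 0.1, fail to reject H0; the data do not provide sufficient evidence against H0.

0.513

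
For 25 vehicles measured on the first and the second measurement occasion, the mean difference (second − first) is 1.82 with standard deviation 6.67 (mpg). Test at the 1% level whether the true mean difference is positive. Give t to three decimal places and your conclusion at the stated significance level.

H0: μ_d = 0; H1: μ_d > 0 (paired t-test on the differences, right-tailed).
t = d̄/(s_d/√n) = 1.82/(6.67/√25) = 1.364
df = n − 1 = 24
p-value = P(T ≥ 1.364) ≈ 0.093
Since p ≈ 0.093 > α = 0.01, fail to reject H0; the evidence is not statistically significant.

t = 1.364; fail to reject H0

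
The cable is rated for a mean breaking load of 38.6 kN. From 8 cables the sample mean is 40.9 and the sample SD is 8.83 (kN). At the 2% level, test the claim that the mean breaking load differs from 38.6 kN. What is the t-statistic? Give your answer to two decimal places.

0.74

H0: μ = 38.6; H1: μ ≠ 38.6 (one-sample t-test, two-sided).
t = (x̄ − μ₀)/(s/√n) = (40.9 − 38.6)/(8.83/√8) = 0.74
df = n − 1 = 7
Two-sided p-value ≈ 0.485
Since p ≈ 0.485 > α = 0.02, fail to reject H0; the evidence is not statistically significant.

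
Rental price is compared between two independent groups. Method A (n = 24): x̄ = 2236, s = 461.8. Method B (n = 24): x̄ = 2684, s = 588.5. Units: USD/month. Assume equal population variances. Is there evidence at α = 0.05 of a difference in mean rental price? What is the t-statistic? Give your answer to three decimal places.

-2.934

Let group 1 = method A, group 2 = method B. H0: μ_1 = μ_2; H1: μ_1 ≠ μ_2 (two-sample pooled-variance t-test, two-sided).
s_p² = [(24−1)·461.8² + (24−1)·588.5²]/(24+24−2) = 279796
t = (2236 − 2684)/√[279796·(1/24 + 1/24)] = -2.934
df = n₁ + n₂ − 2 = 46
Two-sided p-value ≈ 0.005
Since p ≈ 0.005 < α = 0.05, reject H0; the evidence is statistically significant.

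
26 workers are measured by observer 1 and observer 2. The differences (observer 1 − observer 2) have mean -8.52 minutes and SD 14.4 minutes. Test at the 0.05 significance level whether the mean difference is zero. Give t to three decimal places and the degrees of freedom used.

t = -3.017, df = 25

H0: μ_d = 0; H1: μ_d ≠ 0 (paired t-test on the differences, two-sided).
t = d̄/(s_d/√n) = -8.52/(14.4/√26) = -3.017
df = n − 1 = 25
Two-sided p-value ≈ 0.0058
Since p ≈ 0.0058 < α = 0.05, reject H0; the data support H1.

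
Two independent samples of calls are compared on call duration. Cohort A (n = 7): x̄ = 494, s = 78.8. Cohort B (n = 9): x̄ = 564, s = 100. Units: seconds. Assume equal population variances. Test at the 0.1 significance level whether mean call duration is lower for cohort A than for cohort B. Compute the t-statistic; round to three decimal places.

Let group 1 = cohort A, group 2 = cohort B. H0: μ_1 = μ_2; H1: μ_1 < μ_2 (two-sample pooled-variance t-test, left-tailed).
s_p² = [(7−1)·78.8² + (9−1)·100²]/(7+9−2) = 8375.47
t = (494 − 564)/√[8375.47·(1/7 + 1/9)] = -1.518
df = n₁ + n₂ − 2 = 14
p-value = P(T ≤ -1.518) ≈ 0.0757
Since p ≈ 0.0757 < α = 0.1, reject H0; the data support H1.

-1.518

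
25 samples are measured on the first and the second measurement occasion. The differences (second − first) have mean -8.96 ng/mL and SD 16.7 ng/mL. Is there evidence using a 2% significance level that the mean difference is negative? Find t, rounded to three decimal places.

-2.683

H0: μ_d = 0; H1: μ_d < 0 (paired t-test on the differences, left-tailed).
t = d̄/(s_d/√n) = -8.96/(16.7/√25) = -2.683
df = n − 1 = 24
p-value = P(T ≤ -2.683) ≈ 0.007
Since p ≈ 0.007 < α = 0.02, reject H0; the evidence is statistically significant.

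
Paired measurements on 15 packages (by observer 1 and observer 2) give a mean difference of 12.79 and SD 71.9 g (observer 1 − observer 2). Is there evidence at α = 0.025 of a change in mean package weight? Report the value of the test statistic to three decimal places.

0.689

H0: μ_d = 0; H1: μ_d ≠ 0 (paired t-test on the differences, two-sided).
t = d̄/(s_d/√n) = 12.79/(71.9/√15) = 0.689
df = n − 1 = 14
Two-sided p-value ≈ 0.502
Since p ≈ 0.502 > α = 0.025, fail to reject H0; the evidence is not statistically significant.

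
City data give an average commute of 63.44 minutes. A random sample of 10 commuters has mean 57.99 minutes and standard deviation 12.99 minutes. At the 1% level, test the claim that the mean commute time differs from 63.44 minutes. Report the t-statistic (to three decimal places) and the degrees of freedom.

t = -1.327, df = 9

H0: μ = 63.44; H1: μ ≠ 63.44 (one-sample t-test, two-sided).
t = (x̄ − μ₀)/(s/√n) = (57.99 − 63.44)/(12.99/√10) = -1.327
df = n − 1 = 9
Two-sided p-value ≈ 0.2173
Since p ≈ 0.2173 > α = 0.01, fail to reject H0; the data do not provide sufficient evidence against H0.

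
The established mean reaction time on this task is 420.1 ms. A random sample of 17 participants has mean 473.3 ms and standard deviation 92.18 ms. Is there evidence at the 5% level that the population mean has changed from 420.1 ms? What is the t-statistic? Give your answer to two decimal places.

2.38

H0: μ = 420.1; H1: μ ≠ 420.1 (one-sample t-test, two-sided).
t = (x̄ − μ₀)/(s/√n) = (473.3 − 420.1)/(92.18/√17) = 2.38
df = n − 1 = 16
Two-sided p-value ≈ 0.030
Since p ≈ 0.030 < α = 0.05, reject H0; the evidence is statistically significant.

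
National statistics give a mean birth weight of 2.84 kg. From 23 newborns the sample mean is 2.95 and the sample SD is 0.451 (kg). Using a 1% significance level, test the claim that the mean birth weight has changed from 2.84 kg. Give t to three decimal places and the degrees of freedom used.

H0: μ = 2.84; H1: μ ≠ 2.84 (one-sample t-test, two-sided).
t = (x̄ − μ₀)/(s/√n) = (2.95 − 2.84)/(0.451/√23) = 1.170
df = n − 1 = 22
Two-sided p-value ≈ 0.255
Since p ≈ 0.255 > α = 0.01, fail to reject H0; the data do not provide sufficient evidence against H0.

t = 1.170, df = 22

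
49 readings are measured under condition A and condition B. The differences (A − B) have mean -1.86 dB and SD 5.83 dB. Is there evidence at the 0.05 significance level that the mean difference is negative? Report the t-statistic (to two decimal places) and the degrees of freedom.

t = -2.23, df = 48

H0: μ_d = 0; H1: μ_d < 0 (paired t-test on the differences, left-tailed).
t = d̄/(s_d/√n) = -1.86/(5.83/√49) = -2.23
df = n − 1 = 48
p-value = P(T ≤ -2.23) ≈ 0.015
Since p ≈ 0.015 < α = 0.05, reject H0; the evidence is statistically significant.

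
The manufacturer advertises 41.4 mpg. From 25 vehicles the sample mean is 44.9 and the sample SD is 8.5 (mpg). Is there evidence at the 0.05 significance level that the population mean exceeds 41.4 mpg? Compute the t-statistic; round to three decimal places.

H0: μ = 41.4; H1: μ > 41.4 (one-sample t-test, right-tailed).
t = (x̄ − μ₀)/(s/√n) = (44.9 − 41.4)/(8.5/√25) = 2.059
df = n − 1 = 24
p-value = P(T ≥ 2.059) ≈ 0.0253
Since p ≈ 0.0253 < α = 0.05, reject H0; the data support H1.

2.059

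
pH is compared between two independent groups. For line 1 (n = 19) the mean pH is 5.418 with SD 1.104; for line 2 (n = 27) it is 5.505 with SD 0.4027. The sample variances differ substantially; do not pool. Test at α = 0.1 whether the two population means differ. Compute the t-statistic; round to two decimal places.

Let group 1 = line 1, group 2 = line 2. H0: μ_1 = μ_2; H1: μ_1 ≠ μ_2 (Welch's two-sample t-test, two-sided).
t = (x̄_1 − x̄_2)/√(s_1²/n_1 + s_2²/n_2) = (5.418 − 5.505)/√(1.104²/19 + 0.4027²/27) = -0.33
Welch–Satterthwaite df ≈ 21.40
Two-sided p-value ≈ 0.7458
Since p ≈ 0.7458 > α = 0.1, fail to reject H0; the evidence is not statistically significant.

-0.33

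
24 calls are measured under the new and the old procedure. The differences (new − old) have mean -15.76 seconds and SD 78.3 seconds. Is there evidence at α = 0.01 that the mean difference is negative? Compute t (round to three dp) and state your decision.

t = -0.986; fail to reject H0

H0: μ_d = 0; H1: μ_d < 0 (paired t-test on the differences, left-tailed).
t = d̄/(s_d/√n) = -15.76/(78.3/√24) = -0.986
df = n − 1 = 23
p-value = P(T ≤ -0.986) ≈ 0.167
Since p ≈ 0.167 > α = 0.01, fail to reject H0; the data do not provide sufficient evidence against H0.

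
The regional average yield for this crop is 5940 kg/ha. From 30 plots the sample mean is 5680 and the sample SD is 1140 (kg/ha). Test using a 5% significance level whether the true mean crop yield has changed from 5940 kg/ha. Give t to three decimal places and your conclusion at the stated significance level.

H0: μ = 5940; H1: μ ≠ 5940 (one-sample t-test, two-sided).
t = (x̄ − μ₀)/(s/√n) = (5680 − 5940)/(1140/√30) = -1.249
df = n − 1 = 29
Two-sided p-value ≈ 0.2216
Since p ≈ 0.2216 > α = 0.05, fail to reject H0; the evidence is not statistically significant.

t = -1.249; fail to reject H0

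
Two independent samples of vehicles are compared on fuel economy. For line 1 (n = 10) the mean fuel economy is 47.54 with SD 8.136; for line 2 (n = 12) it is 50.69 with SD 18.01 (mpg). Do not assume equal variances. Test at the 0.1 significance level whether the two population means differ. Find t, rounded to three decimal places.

Let group 1 = line 1, group 2 = line 2. H0: μ_1 = μ_2; H1: μ_1 ≠ μ_2 (Welch's two-sample t-test, two-sided).
t = (x̄_1 − x̄_2)/√(s_1²/n_1 + s_2²/n_2) = (47.54 − 50.69)/√(8.136²/10 + 18.01²/12) = -0.543
Welch–Satterthwaite df ≈ 15.88
Two-sided p-value ≈ 0.595
Since p ≈ 0.595 > α = 0.1, fail to reject H0; the data do not provide sufficient evidence against H0.

-0.543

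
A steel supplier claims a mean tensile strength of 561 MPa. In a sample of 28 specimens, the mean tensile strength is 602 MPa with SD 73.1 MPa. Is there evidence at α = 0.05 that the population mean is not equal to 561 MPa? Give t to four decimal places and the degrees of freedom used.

t = 2.9679, df = 27

H0: μ = 561; H1: μ ≠ 561 (one-sample t-test, two-sided).
t = (x̄ − μ₀)/(s/√n) = (602 − 561)/(73.1/√28) = 2.9679
df = n − 1 = 27
Two-sided p-value ≈ 0.0062
Since p ≈ 0.0062 < α = 0.05, reject H0; the evidence is statistically significant.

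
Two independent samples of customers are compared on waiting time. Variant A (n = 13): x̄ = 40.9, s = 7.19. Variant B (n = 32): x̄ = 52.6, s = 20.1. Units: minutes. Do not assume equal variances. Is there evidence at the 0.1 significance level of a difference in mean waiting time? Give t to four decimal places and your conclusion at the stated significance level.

t = -2.8715; reject H0

Let group 1 = variant A, group 2 = variant B. H0: μ_1 = μ_2; H1: μ_1 ≠ μ_2 (Welch's two-sample t-test, two-sided).
t = (x̄_1 − x̄_2)/√(s_1²/n_1 + s_2²/n_2) = (40.9 − 52.6)/√(7.19²/13 + 20.1²/32) = -2.8715
Welch–Satterthwaite df ≈ 42.67
Two-sided p-value ≈ 0.0063
Since p ≈ 0.0063 < α = 0.1, reject H0; the data support H1.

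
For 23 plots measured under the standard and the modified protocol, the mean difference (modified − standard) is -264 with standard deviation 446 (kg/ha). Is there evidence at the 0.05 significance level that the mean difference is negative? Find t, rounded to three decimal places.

-2.839

H0: μ_d = 0; H1: μ_d < 0 (paired t-test on the differences, left-tailed).
t = d̄/(s_d/√n) = -264/(446/√23) = -2.839
df = n − 1 = 22
p-value = P(T ≤ -2.839) ≈ 0.005
Since p ≈ 0.005 < α = 0.05, reject H0; the data support H1.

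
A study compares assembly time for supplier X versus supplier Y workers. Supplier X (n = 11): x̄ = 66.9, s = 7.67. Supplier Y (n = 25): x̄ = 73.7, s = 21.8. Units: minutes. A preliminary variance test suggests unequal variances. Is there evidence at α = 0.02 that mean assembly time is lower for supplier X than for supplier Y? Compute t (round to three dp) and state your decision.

Let group 1 = supplier X, group 2 = supplier Y. H0: μ_1 = μ_2; H1: μ_1 < μ_2 (Welch's two-sample t-test, left-tailed).
t = (x̄_1 − x̄_2)/√(s_1²/n_1 + s_2²/n_2) = (66.9 − 73.7)/√(7.67²/11 + 21.8²/25) = -1.378
Welch–Satterthwaite df ≈ 33.11
p-value = P(T ≤ -1.378) ≈ 0.089
Since p ≈ 0.089 > α = 0.02, fail to reject H0; the data do not provide sufficient evidence against H0.

t = -1.378; fail to reject H0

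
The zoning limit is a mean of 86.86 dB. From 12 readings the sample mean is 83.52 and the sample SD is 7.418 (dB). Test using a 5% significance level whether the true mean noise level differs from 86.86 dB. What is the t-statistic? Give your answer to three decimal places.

H0: μ = 86.86; H1: μ ≠ 86.86 (one-sample t-test, two-sided).
t = (x̄ − μ₀)/(s/√n) = (83.52 − 86.86)/(7.418/√12) = -1.560
df = n − 1 = 11
Two-sided p-value ≈ 0.1471
Since p ≈ 0.1471 > α = 0.05, fail to reject H0; the evidence is not statistically significant.

-1.560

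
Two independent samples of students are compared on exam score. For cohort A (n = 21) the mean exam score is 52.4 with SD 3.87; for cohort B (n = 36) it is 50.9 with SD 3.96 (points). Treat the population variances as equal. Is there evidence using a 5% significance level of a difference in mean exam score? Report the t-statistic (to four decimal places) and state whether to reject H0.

Let group 1 = cohort A, group 2 = cohort B. H0: μ_1 = μ_2; H1: μ_1 ≠ μ_2 (two-sample pooled-variance t-test, two-sided).
s_p² = [(21−1)·3.87² + (36−1)·3.96²]/(21+36−2) = 15.4253
t = (52.4 − 50.9)/√[15.4253·(1/21 + 1/36)] = 1.3909
df = n₁ + n₂ − 2 = 55
Two-sided p-value ≈ 0.170
Since p ≈ 0.170 > α = 0.05, fail to reject H0; the data do not provide sufficient evidence against H0.

t = 1.3909; fail to reject H0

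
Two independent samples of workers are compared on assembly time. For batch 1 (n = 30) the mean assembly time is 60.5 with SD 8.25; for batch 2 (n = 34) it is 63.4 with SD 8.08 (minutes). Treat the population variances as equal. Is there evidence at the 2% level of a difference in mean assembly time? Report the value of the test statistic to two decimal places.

Let group 1 = batch 1, group 2 = batch 2. H0: μ_1 = μ_2; H1: μ_1 ≠ μ_2 (two-sample pooled-variance t-test, two-sided).
s_p² = [(30−1)·8.25² + (34−1)·8.08²]/(30+34−2) = 66.5849
t = (60.5 − 63.4)/√[66.5849·(1/30 + 1/34)] = -1.42
df = n₁ + n₂ − 2 = 62
Two-sided p-value ≈ 0.161
Since p ≈ 0.161 > α = 0.02, fail to reject H0; the data do not provide sufficient evidence against H0.

-1.42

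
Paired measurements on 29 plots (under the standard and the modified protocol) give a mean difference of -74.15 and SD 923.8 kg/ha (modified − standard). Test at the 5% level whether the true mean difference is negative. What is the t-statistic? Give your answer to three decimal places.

H0: μ_d = 0; H1: μ_d < 0 (paired t-test on the differences, left-tailed).
t = d̄/(s_d/√n) = -74.15/(923.8/√29) = -0.432
df = n − 1 = 28
p-value = P(T ≤ -0.432) ≈ 0.3344
Since p ≈ 0.3344 > α = 0.05, fail to reject H0; the data do not provide sufficient evidence against H0.

-0.432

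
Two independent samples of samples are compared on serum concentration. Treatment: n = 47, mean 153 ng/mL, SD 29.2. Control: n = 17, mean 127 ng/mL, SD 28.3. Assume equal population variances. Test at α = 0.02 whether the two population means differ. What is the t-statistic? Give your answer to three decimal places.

3.171

Let group 1 = treatment, group 2 = control. H0: μ_1 = μ_2; H1: μ_1 ≠ μ_2 (two-sample pooled-variance t-test, two-sided).
s_p² = [(47−1)·29.2² + (17−1)·28.3²]/(47+17−2) = 839.285
t = (153 − 127)/√[839.285·(1/47 + 1/17)] = 3.171
df = n₁ + n₂ − 2 = 62
Two-sided p-value ≈ 0.0024
Since p ≈ 0.0024 < α = 0.02, reject H0; the evidence is statistically significant.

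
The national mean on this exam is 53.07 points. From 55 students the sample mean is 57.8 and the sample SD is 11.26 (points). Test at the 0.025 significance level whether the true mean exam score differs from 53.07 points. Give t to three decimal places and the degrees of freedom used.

H0: μ = 53.07; H1: μ ≠ 53.07 (one-sample t-test, two-sided).
t = (x̄ − μ₀)/(s/√n) = (57.8 − 53.07)/(11.26/√55) = 3.115
df = n − 1 = 54
Two-sided p-value ≈ 0.003
Since p ≈ 0.003 < α = 0.025, reject H0; the data support H1.

t = 3.115, df = 54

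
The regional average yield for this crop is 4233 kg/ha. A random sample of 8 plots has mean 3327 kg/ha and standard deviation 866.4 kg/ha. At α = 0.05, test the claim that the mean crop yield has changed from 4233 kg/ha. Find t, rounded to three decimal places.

H0: μ = 4233; H1: μ ≠ 4233 (one-sample t-test, two-sided).
t = (x̄ − μ₀)/(s/√n) = (3327 − 4233)/(866.4/√8) = -2.958
df = n − 1 = 7
Two-sided p-value ≈ 0.021
Since p ≈ 0.021 < α = 0.05, reject H0; the evidence is statistically significant.

-2.958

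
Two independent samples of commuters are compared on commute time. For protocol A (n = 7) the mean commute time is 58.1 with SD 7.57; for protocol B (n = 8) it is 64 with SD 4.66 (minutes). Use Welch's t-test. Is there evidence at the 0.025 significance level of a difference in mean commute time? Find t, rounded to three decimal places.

-1.787

Let group 1 = protocol A, group 2 = protocol B. H0: μ_1 = μ_2; H1: μ_1 ≠ μ_2 (Welch's two-sample t-test, two-sided).
t = (x̄_1 − x̄_2)/√(s_1²/n_1 + s_2²/n_2) = (58.1 − 64)/√(7.57²/7 + 4.66²/8) = -1.787
Welch–Satterthwaite df ≈ 9.72
Two-sided p-value ≈ 0.1051
Since p ≈ 0.1051 > α = 0.025, fail to reject H0; the evidence is not statistically significant.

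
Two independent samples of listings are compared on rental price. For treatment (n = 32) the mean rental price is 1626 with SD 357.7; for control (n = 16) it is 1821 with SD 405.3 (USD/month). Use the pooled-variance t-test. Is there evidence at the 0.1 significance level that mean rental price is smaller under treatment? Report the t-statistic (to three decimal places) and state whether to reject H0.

Let group 1 = treatment, group 2 = control. H0: μ_1 = μ_2; H1: μ_1 < μ_2 (two-sample pooled-variance t-test, left-tailed).
s_p² = [(32−1)·357.7² + (16−1)·405.3²]/(32+16−2) = 139792
t = (1626 − 1821)/√[139792·(1/32 + 1/16)] = -1.703
df = n₁ + n₂ − 2 = 46
p-value = P(T ≤ -1.703) ≈ 0.0476
Since p ≈ 0.0476 < α = 0.1, reject H0; the evidence is statistically significant.

t = -1.703; reject H0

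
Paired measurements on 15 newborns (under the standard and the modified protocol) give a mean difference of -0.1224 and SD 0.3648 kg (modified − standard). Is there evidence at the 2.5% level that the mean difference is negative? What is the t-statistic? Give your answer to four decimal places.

-1.2995

H0: μ_d = 0; H1: μ_d < 0 (paired t-test on the differences, left-tailed).
t = d̄/(s_d/√n) = -0.1224/(0.3648/√15) = -1.2995
df = n − 1 = 14
p-value = P(T ≤ -1.2995) ≈ 0.1074
Since p ≈ 0.1074 > α = 0.025, fail to reject H0; the data do not provide sufficient evidence against H0.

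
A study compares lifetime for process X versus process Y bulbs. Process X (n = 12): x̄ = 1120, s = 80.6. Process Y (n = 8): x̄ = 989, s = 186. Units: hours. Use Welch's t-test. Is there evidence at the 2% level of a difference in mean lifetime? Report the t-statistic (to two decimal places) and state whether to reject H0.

t = 1.88; fail to reject H0

Let group 1 = process X, group 2 = process Y. H0: μ_1 = μ_2; H1: μ_1 ≠ μ_2 (Welch's two-sample t-test, two-sided).
t = (x̄_1 − x̄_2)/√(s_1²/n_1 + s_2²/n_2) = (1120 − 989)/√(80.6²/12 + 186²/8) = 1.88
Welch–Satterthwaite df ≈ 8.77
Two-sided p-value ≈ 0.094
Since p ≈ 0.094 > α = 0.02, fail to reject H0; the data do not provide sufficient evidence against H0.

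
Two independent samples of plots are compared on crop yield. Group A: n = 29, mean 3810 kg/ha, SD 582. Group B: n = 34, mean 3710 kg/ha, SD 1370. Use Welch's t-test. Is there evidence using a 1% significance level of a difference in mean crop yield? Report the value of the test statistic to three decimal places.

0.387

Let group 1 = group A, group 2 = group B. H0: μ_1 = μ_2; H1: μ_1 ≠ μ_2 (Welch's two-sample t-test, two-sided).
t = (x̄_1 − x̄_2)/√(s_1²/n_1 + s_2²/n_2) = (3810 − 3710)/√(582²/29 + 1370²/34) = 0.387
Welch–Satterthwaite df ≈ 46.01
Two-sided p-value ≈ 0.701
Since p ≈ 0.701 > α = 0.01, fail to reject H0; the data do not provide sufficient evidence against H0.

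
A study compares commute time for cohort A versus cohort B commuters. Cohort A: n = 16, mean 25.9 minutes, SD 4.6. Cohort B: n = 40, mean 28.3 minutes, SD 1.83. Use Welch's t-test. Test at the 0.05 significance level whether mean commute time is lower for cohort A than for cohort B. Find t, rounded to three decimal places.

-2.024

Let group 1 = cohort A, group 2 = cohort B. H0: μ_1 = μ_2; H1: μ_1 < μ_2 (Welch's two-sample t-test, left-tailed).
t = (x̄_1 − x̄_2)/√(s_1²/n_1 + s_2²/n_2) = (25.9 − 28.3)/√(4.6²/16 + 1.83²/40) = -2.024
Welch–Satterthwaite df ≈ 16.93
p-value = P(T ≤ -2.024) ≈ 0.030
Since p ≈ 0.030 < α = 0.05, reject H0; the evidence is statistically significant.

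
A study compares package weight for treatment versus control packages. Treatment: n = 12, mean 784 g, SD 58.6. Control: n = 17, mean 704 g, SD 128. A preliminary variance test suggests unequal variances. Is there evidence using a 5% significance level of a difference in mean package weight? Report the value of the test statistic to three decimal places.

Let group 1 = treatment, group 2 = control. H0: μ_1 = μ_2; H1: μ_1 ≠ μ_2 (Welch's two-sample t-test, two-sided).
t = (x̄_1 − x̄_2)/√(s_1²/n_1 + s_2²/n_2) = (784 − 704)/√(58.6²/12 + 128²/17) = 2.263
Welch–Satterthwaite df ≈ 23.85
Two-sided p-value ≈ 0.0330
Since p ≈ 0.0330 < α = 0.05, reject H0; the evidence is statistically significant.

2.263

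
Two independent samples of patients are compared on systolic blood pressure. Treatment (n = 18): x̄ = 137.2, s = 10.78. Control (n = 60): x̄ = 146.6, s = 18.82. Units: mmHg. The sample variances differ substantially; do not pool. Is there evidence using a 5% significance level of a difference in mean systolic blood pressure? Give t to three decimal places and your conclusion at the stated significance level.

t = -2.674; reject H0

Let group 1 = treatment, group 2 = control. H0: μ_1 = μ_2; H1: μ_1 ≠ μ_2 (Welch's two-sample t-test, two-sided).
t = (x̄_1 − x̄_2)/√(s_1²/n_1 + s_2²/n_2) = (137.2 − 146.6)/√(10.78²/18 + 18.82²/60) = -2.674
Welch–Satterthwaite df ≈ 50.21
Two-sided p-value ≈ 0.0101
Since p ≈ 0.0101 < α = 0.05, reject H0; the evidence is statistically significant.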